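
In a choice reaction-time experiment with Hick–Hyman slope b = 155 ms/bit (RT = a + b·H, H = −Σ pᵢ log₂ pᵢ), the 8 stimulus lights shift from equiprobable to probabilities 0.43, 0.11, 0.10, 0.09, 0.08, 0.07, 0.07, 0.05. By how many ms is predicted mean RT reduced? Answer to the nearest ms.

Equiprobable entropy H₀ = log₂ 8 = 3.0000 bits.
Skewed entropy H = −Σ pᵢ log₂ pᵢ = 2.5634 bits.
ΔRT = b·(H₀ − H) = 155 × 0.4366 = 67.67 ms.

68 ms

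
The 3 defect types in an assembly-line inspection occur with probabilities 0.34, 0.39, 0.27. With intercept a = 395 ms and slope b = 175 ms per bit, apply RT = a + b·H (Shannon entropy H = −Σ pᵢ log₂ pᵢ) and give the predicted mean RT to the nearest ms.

H = 0.34·log₂(1/0.34) + 0.39·log₂(1/0.39) + 0.27·log₂(1/0.27) = 1.5690 bits.
RT = 395 + 175 × 1.5690 = 669.57 ms.

670 ms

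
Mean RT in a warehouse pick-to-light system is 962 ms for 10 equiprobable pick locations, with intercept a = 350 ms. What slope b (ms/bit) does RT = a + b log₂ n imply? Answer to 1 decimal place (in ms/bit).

log₂(10) = 3.3219 bits.
b = (RT − a)/log₂ n = (962 − 350) / 3.3219 = 184.230 ms/bit.

184.2 ms/bit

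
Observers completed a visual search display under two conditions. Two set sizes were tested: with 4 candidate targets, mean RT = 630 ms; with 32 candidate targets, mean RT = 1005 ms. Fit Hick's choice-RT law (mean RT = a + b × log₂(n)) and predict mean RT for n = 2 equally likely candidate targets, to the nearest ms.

RT is linear in log₂ n, so two points fix the line:
  b = (1005 − 630) / (log₂ 32 − log₂ 4) = 375 / (5 − 2) = 125 ms/bit
  a = 630 − 125 × 2 = 380 ms
Then RT(2) = 380 + 125 × log₂ 2 = 380 + 125 × 1 ≈ 505.000 ms.

505 ms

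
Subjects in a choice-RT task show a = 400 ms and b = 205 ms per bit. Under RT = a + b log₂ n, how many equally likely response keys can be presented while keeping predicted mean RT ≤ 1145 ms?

Set 400 + 205·log₂ n ≤ 1145 → log₂ n ≤ (1145 − 400)/205 = 3.6341.
So n ≤ 2^3.6341 = 12.416; the largest integer n is 12.

12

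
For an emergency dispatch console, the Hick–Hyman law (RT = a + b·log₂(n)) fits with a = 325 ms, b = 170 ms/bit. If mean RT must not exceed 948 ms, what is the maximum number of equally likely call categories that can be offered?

12

Set 325 + 170·log₂ n ≤ 948 → log₂ n ≤ (948 − 325)/170 = 3.6647.
So n ≤ 2^3.6647 = 12.682; the largest integer n is 12.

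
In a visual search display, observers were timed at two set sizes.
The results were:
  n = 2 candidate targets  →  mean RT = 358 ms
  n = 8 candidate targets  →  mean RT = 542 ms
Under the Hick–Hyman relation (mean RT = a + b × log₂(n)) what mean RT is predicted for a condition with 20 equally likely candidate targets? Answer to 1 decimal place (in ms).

663.6 ms

Fit slope and intercept:
  b = (542 − 358) / (log₂ 8 − log₂ 2) = 184 / (3 − 1) = 92.000 ms/bit
  a = 358 − 92.000 × 1 = 266.000 ms
Then RT(20) = 266.000 + 92.000 × log₂ 20 = 266.000 + 92.000 × 4.3219 ≈ 663.617 ms.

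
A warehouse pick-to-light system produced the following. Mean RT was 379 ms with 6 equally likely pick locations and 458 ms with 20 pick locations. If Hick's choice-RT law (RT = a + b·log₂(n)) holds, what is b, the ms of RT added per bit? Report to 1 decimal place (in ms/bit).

45.5 ms/bit

b = (RT₂ − RT₁)/(log₂ n₂ − log₂ n₁) = (458 − 379)/(4.3219 − 2.5850) = 45.482 ms/bit.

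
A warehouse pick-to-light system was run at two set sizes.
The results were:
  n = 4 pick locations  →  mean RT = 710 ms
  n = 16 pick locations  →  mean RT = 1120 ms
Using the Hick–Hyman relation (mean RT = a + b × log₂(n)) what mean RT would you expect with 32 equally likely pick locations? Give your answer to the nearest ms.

Solve the two-equation system in a and b:
  b = (1120 − 710) / (log₂ 16 − log₂ 4) = 410 / (4 − 2) = 205 ms/bit
  a = 710 − 205 × 2 = 300 ms
Then RT(32) = 300 + 205 × log₂ 32 = 300 + 205 × 5 ≈ 1325.000 ms.

1325 ms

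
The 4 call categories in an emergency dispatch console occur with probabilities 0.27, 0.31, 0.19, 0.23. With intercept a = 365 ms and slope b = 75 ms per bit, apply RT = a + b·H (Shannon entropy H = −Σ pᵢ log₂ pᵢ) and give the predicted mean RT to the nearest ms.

H = 0.27·log₂(1/0.27) + 0.31·log₂(1/0.31) + 0.19·log₂(1/0.19) + 0.23·log₂(1/0.23) = 1.9767 bits.
RT = 365 + 75 × 1.9767 = 513.25 ms.

513 ms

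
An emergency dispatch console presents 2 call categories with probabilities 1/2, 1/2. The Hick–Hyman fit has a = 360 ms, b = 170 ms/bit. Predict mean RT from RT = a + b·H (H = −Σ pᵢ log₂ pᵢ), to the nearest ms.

H = −Σ pᵢ log₂ pᵢ = 0.5·1 + 0.5·1 = 1.000 bits.
RT = 360 + 170 × 1.000 = 530.00 ms.

530 ms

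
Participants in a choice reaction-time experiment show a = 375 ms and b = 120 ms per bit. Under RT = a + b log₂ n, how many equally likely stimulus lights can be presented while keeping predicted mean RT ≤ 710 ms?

6

Set 375 + 120·log₂ n ≤ 710 → log₂ n ≤ (710 − 375)/120 = 2.7917.
So n ≤ 2^2.7917 = 6.924; the largest integer n is 6.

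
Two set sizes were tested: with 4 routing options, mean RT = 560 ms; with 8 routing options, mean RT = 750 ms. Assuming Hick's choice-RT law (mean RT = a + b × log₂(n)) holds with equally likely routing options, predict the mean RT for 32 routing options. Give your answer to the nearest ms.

1130 ms

RT is linear in log₂ n, so two points fix the line:
  b = (750 − 560) / (log₂ 8 − log₂ 4) = 190 / (3 − 2) = 190 ms/bit
  a = 560 − 190 × 2 = 180 ms
Then RT(32) = 180 + 190 × log₂ 32 = 180 + 190 × 5 ≈ 1130.000 ms.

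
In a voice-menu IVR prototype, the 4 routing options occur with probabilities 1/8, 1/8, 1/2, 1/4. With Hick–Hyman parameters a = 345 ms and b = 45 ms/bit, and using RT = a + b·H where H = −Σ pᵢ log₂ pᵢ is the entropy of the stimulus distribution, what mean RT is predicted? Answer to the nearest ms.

424 ms

Each term −pᵢ log₂ pᵢ: 0.125·3 + 0.125·3 + 0.5·1 + 0.25·2; summed, H = 1.750 bits.
Mean RT = a + bH = 345 + 45·1.750 = 423.75 ms.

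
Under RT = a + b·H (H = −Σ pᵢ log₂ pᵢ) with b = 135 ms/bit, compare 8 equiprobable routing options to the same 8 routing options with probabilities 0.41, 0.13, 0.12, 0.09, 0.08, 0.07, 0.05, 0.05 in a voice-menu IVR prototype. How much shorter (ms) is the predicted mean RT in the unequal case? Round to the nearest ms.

56 ms

Equiprobable entropy H₀ = log₂ 8 = 3.0000 bits.
Skewed entropy H = −Σ pᵢ log₂ pᵢ = 2.5820 bits.
ΔRT = b·(H₀ − H) = 135 × 0.4180 = 56.43 ms.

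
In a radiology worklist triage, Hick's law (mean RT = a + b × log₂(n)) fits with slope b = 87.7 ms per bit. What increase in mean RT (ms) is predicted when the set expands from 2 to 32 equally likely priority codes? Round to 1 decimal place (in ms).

ΔRT = (a + b log₂ n₂) − (a + b log₂ n₁) = b·(log₂ n₂ − log₂ n₁).
log₂(32) − log₂(2) = log₂(32/2) = log₂(16) = 4.
ΔRT = 87.7 × 4.0000 = 350.800 ms.

350.8 ms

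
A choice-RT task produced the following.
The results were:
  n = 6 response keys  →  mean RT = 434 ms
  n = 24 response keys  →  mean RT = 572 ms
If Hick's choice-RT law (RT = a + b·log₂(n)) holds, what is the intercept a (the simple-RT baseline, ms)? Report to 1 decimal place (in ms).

255.6 ms

Slope: b = (572 − 434) / (log₂ 24 − log₂ 6) = 138/2.0000 = 69.000 ms/bit.
Intercept: a = 434 − 69.000·log₂(6) = 255.638 ms.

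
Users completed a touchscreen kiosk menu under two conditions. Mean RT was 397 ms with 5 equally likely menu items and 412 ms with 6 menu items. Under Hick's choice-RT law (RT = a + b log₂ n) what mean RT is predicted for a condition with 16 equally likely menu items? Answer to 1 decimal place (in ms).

492.7 ms

Fit slope and intercept:
  b = (412 − 397) / (log₂ 6 − log₂ 5) = 15 / (2.5850 − 2.3219) = 57.027 ms/bit
  a = 397 − 57.027 × 2.3219 = 264.588 ms
Then RT(16) = 264.588 + 57.027 × log₂ 16 = 264.588 + 57.027 × 4 ≈ 492.695 ms.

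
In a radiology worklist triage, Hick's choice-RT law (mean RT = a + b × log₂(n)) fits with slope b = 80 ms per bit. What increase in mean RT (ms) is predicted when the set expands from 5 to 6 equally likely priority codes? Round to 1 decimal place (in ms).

ΔRT = (a + b log₂ n₂) − (a + b log₂ n₁) = b·(log₂ n₂ − log₂ n₁).
log₂(6) − log₂(5) = 2.5850 − 2.3219 = 0.2630.
ΔRT = 80 × 0.2630 = 21.043 ms.

21.0 ms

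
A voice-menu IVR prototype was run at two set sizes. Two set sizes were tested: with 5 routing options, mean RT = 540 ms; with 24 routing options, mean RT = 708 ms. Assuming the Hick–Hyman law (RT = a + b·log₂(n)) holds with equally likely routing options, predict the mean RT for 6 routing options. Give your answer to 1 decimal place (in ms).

With log₂ n on the abscissa the relation is linear; from the two conditions:
  b = (708 − 540) / (log₂ 24 − log₂ 5) = 168 / (4.5850 − 2.3219) = 74.237 ms/bit
  a = 540 − 74.237 × 2.3219 = 367.628 ms
Then RT(6) = 367.628 + 74.237 × log₂ 6 = 367.628 + 74.237 × 2.5850 ≈ 559.527 ms.

559.5 ms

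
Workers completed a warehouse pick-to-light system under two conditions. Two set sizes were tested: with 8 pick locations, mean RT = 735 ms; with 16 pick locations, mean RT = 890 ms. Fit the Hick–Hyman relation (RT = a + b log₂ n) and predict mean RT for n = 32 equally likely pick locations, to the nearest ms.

RT is linear in log₂ n, so two points fix the line:
  b = (890 − 735) / (log₂ 16 − log₂ 8) = 155 / (4 − 3) = 155 ms/bit
  a = 735 − 155 × 3 = 270 ms
Then RT(32) = 270 + 155 × log₂ 32 = 270 + 155 × 5 ≈ 1045.000 ms.

1045 ms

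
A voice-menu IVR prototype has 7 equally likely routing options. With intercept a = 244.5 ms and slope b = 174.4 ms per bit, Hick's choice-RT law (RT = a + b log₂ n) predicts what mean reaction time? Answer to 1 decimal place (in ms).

log₂(7) = 2.8074 bits, so RT = 244.5 + 174.4 × 2.8074 ≈ 734.103 ms.

734.1 ms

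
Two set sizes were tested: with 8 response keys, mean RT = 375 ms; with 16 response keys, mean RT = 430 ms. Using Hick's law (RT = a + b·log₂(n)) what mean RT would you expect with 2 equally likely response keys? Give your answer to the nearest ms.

265 ms

RT is linear in log₂ n, so two points fix the line:
  b = (430 − 375) / (log₂ 16 − log₂ 8) = 55 / (4 − 3) = 55 ms/bit
  a = 375 − 55 × 3 = 210 ms
Then RT(2) = 210 + 55 × log₂ 2 = 210 + 55 × 1 ≈ 265.000 ms.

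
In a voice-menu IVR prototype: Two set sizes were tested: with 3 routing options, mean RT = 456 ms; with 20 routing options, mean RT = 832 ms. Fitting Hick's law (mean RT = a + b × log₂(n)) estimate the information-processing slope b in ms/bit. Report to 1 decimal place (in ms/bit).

b = (RT₂ − RT₁)/(log₂ n₂ − log₂ n₁) = (832 − 456)/(4.3219 − 1.5850) = 137.378 ms/bit.

137.4 ms/bit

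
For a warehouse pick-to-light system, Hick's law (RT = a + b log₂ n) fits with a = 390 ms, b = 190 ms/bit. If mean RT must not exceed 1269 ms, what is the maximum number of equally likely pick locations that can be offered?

Information budget: (1269 − 390)/190 = 4.6263 bits, so n ≤ 2^4.6263 = 24.698 → at most 24.

24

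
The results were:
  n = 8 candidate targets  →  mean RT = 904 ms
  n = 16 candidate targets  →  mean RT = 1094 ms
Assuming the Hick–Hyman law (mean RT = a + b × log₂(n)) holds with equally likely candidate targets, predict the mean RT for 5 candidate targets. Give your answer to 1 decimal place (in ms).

Solve the two-equation system in a and b:
  b = (1094 − 904) / (log₂ 16 − log₂ 8) = 190 / (4 − 3) = 190.000 ms/bit
  a = 904 − 190.000 × 3 = 334.000 ms
Then RT(5) = 334.000 + 190.000 × log₂ 5 = 334.000 + 190.000 × 2.3219 ≈ 775.166 ms.

775.2 ms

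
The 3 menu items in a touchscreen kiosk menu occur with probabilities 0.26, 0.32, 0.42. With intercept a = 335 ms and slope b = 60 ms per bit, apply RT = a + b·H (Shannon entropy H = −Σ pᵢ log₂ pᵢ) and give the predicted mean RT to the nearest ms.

Entropy contributions −pᵢ log₂ pᵢ: 0.5053, 0.5260, 0.5256; sum H = 1.5570 bits.
RT = a + bH = 335 + 60·1.5570 = 428.42 ms.

428 ms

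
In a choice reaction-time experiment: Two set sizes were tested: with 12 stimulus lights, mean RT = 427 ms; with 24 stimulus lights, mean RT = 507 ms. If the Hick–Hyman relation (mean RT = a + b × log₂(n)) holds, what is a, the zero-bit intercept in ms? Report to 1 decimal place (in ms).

b = (RT₂ − RT₁)/(log₂ n₂ − log₂ n₁) = (507 − 427)/(4.5850 − 3.5850) = 80.000 ms/bit.
a = RT₁ − b·log₂ n₁ = 427 − 80.000 × 3.5850 = 140.203 ms.

140.2 ms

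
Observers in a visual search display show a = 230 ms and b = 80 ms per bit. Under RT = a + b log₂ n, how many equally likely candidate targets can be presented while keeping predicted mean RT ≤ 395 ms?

4

Set 230 + 80·log₂ n ≤ 395 → log₂ n ≤ (395 − 230)/80 = 2.0625.
So n ≤ 2^2.0625 = 4.177; the largest integer n is 4.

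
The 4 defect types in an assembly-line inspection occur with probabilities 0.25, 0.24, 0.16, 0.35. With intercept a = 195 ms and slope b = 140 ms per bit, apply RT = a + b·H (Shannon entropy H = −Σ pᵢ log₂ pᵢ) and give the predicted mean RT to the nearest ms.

468 ms

Entropy contributions −pᵢ log₂ pᵢ: 0.5000, 0.4941, 0.4230, 0.5301; sum H = 1.9473 bits.
RT = a + bH = 195 + 140·1.9473 = 467.62 ms.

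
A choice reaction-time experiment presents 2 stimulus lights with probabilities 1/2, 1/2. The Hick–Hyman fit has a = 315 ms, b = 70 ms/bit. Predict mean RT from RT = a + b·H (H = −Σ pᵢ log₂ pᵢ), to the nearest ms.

H = −Σ pᵢ log₂ pᵢ = 0.5·1 + 0.5·1 = 1.000 bits.
RT = 315 + 70 × 1.000 = 385.00 ms.

385 ms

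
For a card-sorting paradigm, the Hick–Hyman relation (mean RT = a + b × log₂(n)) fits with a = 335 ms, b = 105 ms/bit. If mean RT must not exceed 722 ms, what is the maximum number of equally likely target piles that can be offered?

Set 335 + 105·log₂ n ≤ 722 → log₂ n ≤ (722 − 335)/105 = 3.6857.
So n ≤ 2^3.6857 = 12.868; the largest integer n is 12.

12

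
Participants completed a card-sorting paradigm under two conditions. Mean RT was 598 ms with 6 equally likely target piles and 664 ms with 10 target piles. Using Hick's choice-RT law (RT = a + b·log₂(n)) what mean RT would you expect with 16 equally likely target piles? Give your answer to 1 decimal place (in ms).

724.7 ms

Solve the two-equation system in a and b:
  b = (664 − 598) / (log₂ 10 − log₂ 6) = 66 / (3.3219 − 2.5850) = 89.556 ms/bit
  a = 598 − 89.556 × 2.5850 = 366.500 ms
Then RT(16) = 366.500 + 89.556 × log₂ 16 = 366.500 + 89.556 × 4 ≈ 724.726 ms.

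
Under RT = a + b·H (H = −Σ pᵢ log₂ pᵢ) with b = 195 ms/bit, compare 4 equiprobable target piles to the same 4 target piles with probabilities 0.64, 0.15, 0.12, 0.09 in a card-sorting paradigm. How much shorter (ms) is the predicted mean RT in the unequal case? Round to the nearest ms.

97 ms

Equiprobable entropy H₀ = log₂ 4 = 2.0000 bits.
Skewed entropy H = −Σ pᵢ log₂ pᵢ = 1.5023 bits.
ΔRT = b·(H₀ − H) = 195 × 0.4977 = 97.04 ms.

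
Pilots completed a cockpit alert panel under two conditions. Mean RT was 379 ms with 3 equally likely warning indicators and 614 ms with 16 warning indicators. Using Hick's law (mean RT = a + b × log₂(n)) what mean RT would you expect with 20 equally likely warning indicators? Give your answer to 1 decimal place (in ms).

Solve the two-equation system in a and b:
  b = (614 − 379) / (log₂ 16 − log₂ 3) = 235 / (4 − 1.5850) = 97.307 ms/bit
  a = 379 − 97.307 × 1.5850 = 224.772 ms
Then RT(20) = 224.772 + 97.307 × log₂ 20 = 224.772 + 97.307 × 4.3219 ≈ 645.326 ms.

645.3 ms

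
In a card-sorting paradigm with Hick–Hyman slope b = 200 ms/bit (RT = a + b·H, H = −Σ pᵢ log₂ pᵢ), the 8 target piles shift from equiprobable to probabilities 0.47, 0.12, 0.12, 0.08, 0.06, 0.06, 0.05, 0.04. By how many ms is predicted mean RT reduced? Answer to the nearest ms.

The RT saving is b·ΔH. Equiprobable H₀ = log₂(8) = 3.0000 bits; with the given probabilities H = 2.4265 bits.
b·(H₀ − H) = 200 × (3.0000 − 2.4265) = 114.70 ms.

115 ms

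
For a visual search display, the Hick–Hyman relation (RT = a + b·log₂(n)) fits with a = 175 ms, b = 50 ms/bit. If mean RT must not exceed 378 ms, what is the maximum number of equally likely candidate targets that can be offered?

16

Information budget: (378 − 175)/50 = 4.0600 bits, so n ≤ 2^4.0600 = 16.679 → at most 16.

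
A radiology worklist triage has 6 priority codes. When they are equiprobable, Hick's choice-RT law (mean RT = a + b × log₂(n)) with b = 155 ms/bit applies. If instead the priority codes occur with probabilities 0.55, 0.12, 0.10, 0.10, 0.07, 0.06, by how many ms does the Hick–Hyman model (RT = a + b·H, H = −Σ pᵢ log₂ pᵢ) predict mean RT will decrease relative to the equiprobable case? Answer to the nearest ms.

88 ms

Equiprobable entropy H₀ = log₂ 6 = 2.5850 bits.
Skewed entropy H = −Σ pᵢ log₂ pᵢ = 2.0179 bits.
ΔRT = b·(H₀ − H) = 155 × 0.5670 = 87.89 ms.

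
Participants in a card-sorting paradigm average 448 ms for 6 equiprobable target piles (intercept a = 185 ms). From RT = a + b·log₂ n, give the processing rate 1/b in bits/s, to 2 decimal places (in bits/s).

b = (448 − 185)/log₂ 6 = 263/2.5850 = 101.742 ms per bit = 0.10174 s/bit; the reciprocal is 9.829 bits/s.

9.83 bits/s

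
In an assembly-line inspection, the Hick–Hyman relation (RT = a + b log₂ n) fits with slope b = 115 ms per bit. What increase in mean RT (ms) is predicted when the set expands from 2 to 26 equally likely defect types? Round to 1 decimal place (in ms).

425.6 ms

The intercept a cancels: ΔRT = b·(log₂ n₂ − log₂ n₁) = b·log₂(n₂/n₁).
log₂(26) − log₂(2) = 4.7004 − 1 = 3.7004.
ΔRT = 115 × 3.7004 = 425.551 ms.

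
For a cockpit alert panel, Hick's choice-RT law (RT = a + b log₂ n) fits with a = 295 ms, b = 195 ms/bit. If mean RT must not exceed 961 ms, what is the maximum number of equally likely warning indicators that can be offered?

10

Information budget: (961 − 295)/195 = 3.4154 bits, so n ≤ 2^3.4154 = 10.669 → at most 10.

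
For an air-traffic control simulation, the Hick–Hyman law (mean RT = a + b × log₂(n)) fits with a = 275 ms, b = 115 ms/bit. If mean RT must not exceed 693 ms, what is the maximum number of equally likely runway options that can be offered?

12

115·log₂ n ≤ 693 − 275 = 418, giving log₂ n ≤ 3.6348 and n ≤ 12.422. The largest whole number is 12.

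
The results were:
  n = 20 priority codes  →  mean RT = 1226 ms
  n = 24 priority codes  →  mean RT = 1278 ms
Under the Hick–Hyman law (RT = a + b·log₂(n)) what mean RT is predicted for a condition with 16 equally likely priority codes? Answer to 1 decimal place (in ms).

RT is linear in log₂ n, so two points fix the line:
  b = (1278 − 1226) / (log₂ 24 − log₂ 20) = 52 / (4.5850 − 4.3219) = 197.693 ms/bit
  a = 1226 − 197.693 × 4.3219 = 371.586 ms
Then RT(16) = 371.586 + 197.693 × log₂ 16 = 371.586 + 197.693 × 4 ≈ 1162.357 ms.

1162.4 ms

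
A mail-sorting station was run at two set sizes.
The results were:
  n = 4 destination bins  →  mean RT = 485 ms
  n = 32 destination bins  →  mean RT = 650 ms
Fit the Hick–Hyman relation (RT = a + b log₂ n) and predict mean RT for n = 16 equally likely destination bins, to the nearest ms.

595 ms

RT is linear in log₂ n, so two points fix the line:
  b = (650 − 485) / (log₂ 32 − log₂ 4) = 165 / (5 − 2) = 55 ms/bit
  a = 485 − 55 × 2 = 375 ms
Then RT(16) = 375 + 55 × log₂ 16 = 375 + 55 × 4 ≈ 595.000 ms.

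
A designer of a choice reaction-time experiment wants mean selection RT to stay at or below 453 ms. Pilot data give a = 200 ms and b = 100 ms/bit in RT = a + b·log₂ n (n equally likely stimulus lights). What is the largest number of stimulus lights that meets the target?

Set 200 + 100·log₂ n ≤ 453 → log₂ n ≤ (453 − 200)/100 = 2.5300.
So n ≤ 2^2.5300 = 5.776; the largest integer n is 5.

5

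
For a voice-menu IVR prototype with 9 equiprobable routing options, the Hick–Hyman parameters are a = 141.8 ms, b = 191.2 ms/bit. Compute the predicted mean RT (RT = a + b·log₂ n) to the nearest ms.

log₂(9) = 3.1699 bits, so RT = 141.8 + 191.2 × 3.1699 ≈ 747.890 ms.

748 ms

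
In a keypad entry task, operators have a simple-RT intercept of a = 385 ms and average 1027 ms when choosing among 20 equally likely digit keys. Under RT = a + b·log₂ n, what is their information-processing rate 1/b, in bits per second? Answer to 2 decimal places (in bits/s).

6.73 bits/s

Choice component = 1027 − 385 = 642 ms over log₂(20) = 4.3219 bits.
b = 642 / 4.3219 = 148.545 ms/bit, so 1/b = 6.732 bits/s.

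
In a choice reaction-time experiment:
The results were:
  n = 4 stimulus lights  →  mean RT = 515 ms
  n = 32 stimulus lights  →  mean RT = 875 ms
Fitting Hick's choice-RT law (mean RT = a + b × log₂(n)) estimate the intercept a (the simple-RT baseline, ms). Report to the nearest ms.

b = (RT₂ − RT₁)/(log₂ n₂ − log₂ n₁) = (875 − 515)/(5 − 2) = 120 ms/bit.
Intercept: a = 515 − 120·log₂(4) = 275.000 ms.

275 ms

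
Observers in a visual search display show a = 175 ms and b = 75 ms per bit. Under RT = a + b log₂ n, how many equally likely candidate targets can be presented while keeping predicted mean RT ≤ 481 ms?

16

75·log₂ n ≤ 481 − 175 = 306, giving log₂ n ≤ 4.0800 and n ≤ 16.912. The largest whole number is 16.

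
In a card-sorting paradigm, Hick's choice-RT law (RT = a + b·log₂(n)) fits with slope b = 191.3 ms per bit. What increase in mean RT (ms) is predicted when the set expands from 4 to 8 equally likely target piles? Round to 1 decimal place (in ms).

191.3 ms

Only the slope matters, since a is common to both: ΔRT = b·log₂(n₂/n₁).
log₂(8) − log₂(4) = log₂(8/4) = log₂(2) = 1.
ΔRT = 191.3 × 1.0000 = 191.300 ms.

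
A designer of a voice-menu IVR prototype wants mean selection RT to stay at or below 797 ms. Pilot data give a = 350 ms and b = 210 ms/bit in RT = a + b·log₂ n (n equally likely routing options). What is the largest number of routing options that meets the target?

4

Information budget: (797 − 350)/210 = 2.1286 bits, so n ≤ 2^2.1286 = 4.373 → at most 4.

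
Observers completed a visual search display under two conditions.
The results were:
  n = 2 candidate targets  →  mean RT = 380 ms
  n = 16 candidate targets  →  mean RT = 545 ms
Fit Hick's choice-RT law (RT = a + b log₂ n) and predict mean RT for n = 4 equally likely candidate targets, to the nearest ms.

435 ms

RT is linear in log₂ n, so two points fix the line:
  b = (545 − 380) / (log₂ 16 − log₂ 2) = 165 / (4 − 1) = 55 ms/bit
  a = 380 − 55 × 1 = 325 ms
Then RT(4) = 325 + 55 × log₂ 4 = 325 + 55 × 2 ≈ 435.000 ms.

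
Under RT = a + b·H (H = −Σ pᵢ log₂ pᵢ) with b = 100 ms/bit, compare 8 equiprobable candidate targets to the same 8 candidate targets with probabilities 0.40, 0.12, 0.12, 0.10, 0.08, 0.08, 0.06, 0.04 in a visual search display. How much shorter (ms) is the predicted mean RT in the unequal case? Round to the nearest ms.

39 ms

Equiprobable entropy H₀ = log₂ 8 = 3.0000 bits.
Skewed entropy H = −Σ pᵢ log₂ pᵢ = 2.6074 bits.
ΔRT = b·(H₀ − H) = 100 × 0.3926 = 39.26 ms.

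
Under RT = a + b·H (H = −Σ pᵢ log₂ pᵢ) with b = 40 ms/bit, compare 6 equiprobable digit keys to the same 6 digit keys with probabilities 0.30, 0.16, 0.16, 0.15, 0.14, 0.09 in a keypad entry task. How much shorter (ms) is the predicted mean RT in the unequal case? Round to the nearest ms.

4 ms

Equiprobable entropy H₀ = log₂ 6 = 2.5850 bits.
Skewed entropy H = −Σ pᵢ log₂ pᵢ = 2.4874 bits.
ΔRT = b·(H₀ − H) = 40 × 0.0975 = 3.90 ms.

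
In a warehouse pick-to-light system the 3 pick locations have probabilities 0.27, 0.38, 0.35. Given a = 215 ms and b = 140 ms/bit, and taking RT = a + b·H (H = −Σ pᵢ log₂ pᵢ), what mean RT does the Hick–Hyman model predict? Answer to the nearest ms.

435 ms

Entropy contributions −pᵢ log₂ pᵢ: 0.5100, 0.5305, 0.5301; sum H = 1.5706 bits.
RT = a + bH = 215 + 140·1.5706 = 434.88 ms.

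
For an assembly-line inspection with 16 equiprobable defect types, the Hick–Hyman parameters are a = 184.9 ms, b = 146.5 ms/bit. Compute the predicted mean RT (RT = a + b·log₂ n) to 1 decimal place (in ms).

770.9 ms

log₂(16) = 4 bits, so RT = 184.9 + 146.5 × 4 ≈ 770.900 ms.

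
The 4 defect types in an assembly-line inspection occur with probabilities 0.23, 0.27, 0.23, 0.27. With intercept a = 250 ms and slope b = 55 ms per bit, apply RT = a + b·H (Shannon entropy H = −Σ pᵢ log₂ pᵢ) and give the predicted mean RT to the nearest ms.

Entropy contributions −pᵢ log₂ pᵢ: 0.4877, 0.5100, 0.4877, 0.5100; sum H = 1.9954 bits.
RT = a + bH = 250 + 55·1.9954 = 359.75 ms.

360 ms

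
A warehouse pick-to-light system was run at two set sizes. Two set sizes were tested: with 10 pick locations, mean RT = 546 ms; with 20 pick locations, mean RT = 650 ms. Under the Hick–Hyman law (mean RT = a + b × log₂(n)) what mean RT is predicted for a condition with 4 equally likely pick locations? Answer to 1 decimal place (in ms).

408.5 ms

With log₂ n on the abscissa the relation is linear; from the two conditions:
  b = (650 − 546) / (log₂ 20 − log₂ 10) = 104 / (4.3219 − 3.3219) = 104.000 ms/bit
  a = 546 − 104.000 × 3.3219 = 200.519 ms
Then RT(4) = 200.519 + 104.000 × log₂ 4 = 200.519 + 104.000 × 2 ≈ 408.519 ms.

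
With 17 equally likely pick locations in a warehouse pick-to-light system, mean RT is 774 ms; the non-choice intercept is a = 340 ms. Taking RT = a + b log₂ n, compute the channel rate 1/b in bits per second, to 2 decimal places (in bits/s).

9.42 bits/s

b = (774 − 340)/log₂ 17 = 434/4.0875 = 106.178 ms per bit = 0.10618 s/bit; the reciprocal is 9.418 bits/s.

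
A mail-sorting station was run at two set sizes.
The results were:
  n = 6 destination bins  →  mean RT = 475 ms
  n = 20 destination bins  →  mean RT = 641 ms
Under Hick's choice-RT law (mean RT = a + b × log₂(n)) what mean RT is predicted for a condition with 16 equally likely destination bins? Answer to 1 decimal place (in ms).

610.2 ms

Fit slope and intercept:
  b = (641 − 475) / (log₂ 20 − log₂ 6) = 166 / (4.3219 − 2.5850) = 95.569 ms/bit
  a = 475 − 95.569 × 2.5850 = 227.958 ms
Then RT(16) = 227.958 + 95.569 × log₂ 16 = 227.958 + 95.569 × 4 ≈ 610.234 ms.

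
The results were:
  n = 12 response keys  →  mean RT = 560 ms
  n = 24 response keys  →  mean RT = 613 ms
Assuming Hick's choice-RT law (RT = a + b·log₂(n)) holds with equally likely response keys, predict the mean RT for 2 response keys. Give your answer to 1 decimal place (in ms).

423.0 ms

Solve the two-equation system in a and b:
  b = (613 − 560) / (log₂ 24 − log₂ 12) = 53 / (4.5850 − 3.5850) = 53.000 ms/bit
  a = 560 − 53.000 × 3.5850 = 369.997 ms
Then RT(2) = 369.997 + 53.000 × log₂ 2 = 369.997 + 53.000 × 1 ≈ 422.997 ms.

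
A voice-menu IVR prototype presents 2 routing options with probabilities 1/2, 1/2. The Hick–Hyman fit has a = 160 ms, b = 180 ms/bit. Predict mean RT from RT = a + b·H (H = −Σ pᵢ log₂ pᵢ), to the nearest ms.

Each term −pᵢ log₂ pᵢ: 0.5·1 + 0.5·1; summed, H = 1.000 bits.
Mean RT = a + bH = 160 + 180·1.000 = 340.00 ms.

340 ms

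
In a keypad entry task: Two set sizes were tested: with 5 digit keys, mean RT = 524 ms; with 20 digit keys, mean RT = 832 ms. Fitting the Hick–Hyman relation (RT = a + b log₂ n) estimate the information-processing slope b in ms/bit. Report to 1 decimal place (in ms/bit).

154.0 ms/bit

The slope on a log₂ axis is (832 − 524) / (4.3219 − 2.3219) = 154.000 ms/bit.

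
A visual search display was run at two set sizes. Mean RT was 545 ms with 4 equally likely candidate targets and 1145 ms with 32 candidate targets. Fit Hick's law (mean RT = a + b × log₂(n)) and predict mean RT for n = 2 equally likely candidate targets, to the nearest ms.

RT is linear in log₂ n, so two points fix the line:
  b = (1145 − 545) / (log₂ 32 − log₂ 4) = 600 / (5 − 2) = 200 ms/bit
  a = 545 − 200 × 2 = 145 ms
Then RT(2) = 145 + 200 × log₂ 2 = 145 + 200 × 1 ≈ 345.000 ms.

345 ms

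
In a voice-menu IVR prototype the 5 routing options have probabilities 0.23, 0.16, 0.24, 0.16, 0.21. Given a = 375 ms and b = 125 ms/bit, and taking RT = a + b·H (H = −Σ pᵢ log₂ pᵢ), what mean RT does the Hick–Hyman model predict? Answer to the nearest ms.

663 ms

Entropy contributions −pᵢ log₂ pᵢ: 0.4877, 0.4230, 0.4941, 0.4230, 0.4728; sum H = 2.3007 bits.
RT = a + bH = 375 + 125·2.3007 = 662.58 ms.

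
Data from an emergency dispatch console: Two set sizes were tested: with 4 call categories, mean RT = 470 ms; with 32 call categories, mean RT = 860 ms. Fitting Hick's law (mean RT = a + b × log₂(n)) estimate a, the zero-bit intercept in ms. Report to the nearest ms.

210 ms

b = (RT₂ − RT₁)/(log₂ n₂ − log₂ n₁) = (860 − 470)/(5 − 2) = 130 ms/bit.
Intercept: a = 470 − 130·log₂(4) = 210.000 ms.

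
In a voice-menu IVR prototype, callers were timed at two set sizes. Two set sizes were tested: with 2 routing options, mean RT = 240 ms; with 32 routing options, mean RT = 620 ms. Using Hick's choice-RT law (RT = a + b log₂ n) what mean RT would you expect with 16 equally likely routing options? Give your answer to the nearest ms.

Solve the two-equation system in a and b:
  b = (620 − 240) / (log₂ 32 − log₂ 2) = 380 / (5 − 1) = 95 ms/bit
  a = 240 − 95 × 1 = 145 ms
Then RT(16) = 145 + 95 × log₂ 16 = 145 + 95 × 4 ≈ 525.000 ms.

525 ms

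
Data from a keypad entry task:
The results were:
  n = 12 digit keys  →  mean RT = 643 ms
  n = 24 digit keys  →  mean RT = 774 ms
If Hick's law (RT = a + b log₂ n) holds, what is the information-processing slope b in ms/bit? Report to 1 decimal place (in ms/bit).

131.0 ms/bit

The slope on a log₂ axis is (774 − 643) / (4.5850 − 3.5850) = 131.000 ms/bit.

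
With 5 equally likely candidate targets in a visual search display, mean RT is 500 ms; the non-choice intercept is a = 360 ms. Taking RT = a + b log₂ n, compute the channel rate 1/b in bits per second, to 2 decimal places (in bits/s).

b = (500 − 360)/log₂ 5 = 140/2.3219 = 60.295 ms per bit = 0.06029 s/bit; the reciprocal is 16.585 bits/s.

16.59 bits/s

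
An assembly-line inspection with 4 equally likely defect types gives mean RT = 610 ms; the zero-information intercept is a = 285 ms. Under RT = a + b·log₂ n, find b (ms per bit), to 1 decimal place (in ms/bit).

162.5 ms/bit

b = (610 − 285) / log₂(4) = 325 / 2 = 162.500 ms/bit.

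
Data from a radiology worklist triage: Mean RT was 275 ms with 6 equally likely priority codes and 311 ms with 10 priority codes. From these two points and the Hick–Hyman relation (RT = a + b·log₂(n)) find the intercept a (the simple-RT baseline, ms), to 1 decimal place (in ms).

Slope: b = (311 − 275) / (log₂ 10 − log₂ 6) = 36/0.7370 = 48.849 ms/bit.
a = RT₁ − b·log₂ n₁ = 275 − 48.849 × 2.5850 = 148.727 ms.

148.7 ms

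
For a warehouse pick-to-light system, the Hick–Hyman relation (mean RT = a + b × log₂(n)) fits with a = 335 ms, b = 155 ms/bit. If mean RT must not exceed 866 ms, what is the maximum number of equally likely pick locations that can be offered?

10

155·log₂ n ≤ 866 − 335 = 531, giving log₂ n ≤ 3.4258 and n ≤ 10.747. The largest whole number is 10.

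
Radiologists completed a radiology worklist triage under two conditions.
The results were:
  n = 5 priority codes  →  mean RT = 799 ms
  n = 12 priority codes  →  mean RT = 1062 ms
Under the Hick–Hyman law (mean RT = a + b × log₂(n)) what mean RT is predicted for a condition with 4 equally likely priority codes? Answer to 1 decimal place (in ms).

732.0 ms

With log₂ n on the abscissa the relation is linear; from the two conditions:
  b = (1062 − 799) / (log₂ 12 − log₂ 5) = 263 / (3.5850 − 2.3219) = 208.229 ms/bit
  a = 799 − 208.229 × 2.3219 = 315.508 ms
Then RT(4) = 315.508 + 208.229 × log₂ 4 = 315.508 + 208.229 × 2 ≈ 731.965 ms.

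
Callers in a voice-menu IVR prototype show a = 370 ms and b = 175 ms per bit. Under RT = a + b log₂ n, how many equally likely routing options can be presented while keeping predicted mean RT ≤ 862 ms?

Information budget: (862 − 370)/175 = 2.8114 bits, so n ≤ 2^2.8114 = 7.020 → at most 7.

7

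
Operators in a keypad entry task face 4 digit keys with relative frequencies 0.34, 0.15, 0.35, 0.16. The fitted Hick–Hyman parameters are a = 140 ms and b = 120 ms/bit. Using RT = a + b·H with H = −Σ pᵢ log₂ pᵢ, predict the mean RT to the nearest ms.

367 ms

H = 0.34·log₂(1/0.34) + 0.15·log₂(1/0.15) + 0.35·log₂(1/0.35) + 0.16·log₂(1/0.16) = 1.8928 bits.
RT = 140 + 120 × 1.8928 = 367.14 ms.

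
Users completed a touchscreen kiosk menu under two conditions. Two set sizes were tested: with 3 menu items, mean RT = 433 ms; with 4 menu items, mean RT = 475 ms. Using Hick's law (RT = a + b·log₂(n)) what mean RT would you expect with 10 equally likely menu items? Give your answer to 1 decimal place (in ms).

Fit slope and intercept:
  b = (475 − 433) / (log₂ 4 − log₂ 3) = 42 / (2 − 1.5850) = 101.196 ms/bit
  a = 433 − 101.196 × 1.5850 = 272.609 ms
Then RT(10) = 272.609 + 101.196 × log₂ 10 = 272.609 + 101.196 × 3.3219 ≈ 608.773 ms.

608.8 ms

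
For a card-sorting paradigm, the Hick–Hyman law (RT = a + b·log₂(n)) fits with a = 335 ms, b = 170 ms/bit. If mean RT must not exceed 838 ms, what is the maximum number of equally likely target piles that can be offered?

7

Set 335 + 170·log₂ n ≤ 838 → log₂ n ≤ (838 − 335)/170 = 2.9588.
So n ≤ 2^2.9588 = 7.775; the largest integer n is 7.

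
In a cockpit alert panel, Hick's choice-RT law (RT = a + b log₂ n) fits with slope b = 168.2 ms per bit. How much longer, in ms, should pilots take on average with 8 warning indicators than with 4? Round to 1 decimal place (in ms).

ΔRT = (a + b log₂ n₂) − (a + b log₂ n₁) = b·(log₂ n₂ − log₂ n₁).
log₂(8) − log₂(4) = log₂(8/4) = log₂(2) = 1.
ΔRT = 168.2 × 1.0000 = 168.200 ms.

168.2 ms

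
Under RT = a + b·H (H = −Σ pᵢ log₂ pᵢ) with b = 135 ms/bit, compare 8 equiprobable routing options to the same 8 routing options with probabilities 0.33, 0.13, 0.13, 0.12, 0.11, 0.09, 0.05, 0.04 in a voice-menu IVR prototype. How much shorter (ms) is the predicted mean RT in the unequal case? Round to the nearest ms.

37 ms

Equiprobable entropy H₀ = log₂ 8 = 3.0000 bits.
Skewed entropy H = −Σ pᵢ log₂ pᵢ = 2.7250 bits.
ΔRT = b·(H₀ − H) = 135 × 0.2750 = 37.13 ms.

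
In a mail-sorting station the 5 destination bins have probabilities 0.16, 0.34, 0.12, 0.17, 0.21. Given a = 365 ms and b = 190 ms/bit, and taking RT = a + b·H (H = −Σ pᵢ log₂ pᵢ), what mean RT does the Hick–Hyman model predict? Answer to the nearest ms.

H = 0.16·log₂(1/0.16) + 0.34·log₂(1/0.34) + 0.12·log₂(1/0.12) + 0.17·log₂(1/0.17) + 0.21·log₂(1/0.21) = 2.2267 bits.
RT = 365 + 190 × 2.2267 = 788.07 ms.

788 ms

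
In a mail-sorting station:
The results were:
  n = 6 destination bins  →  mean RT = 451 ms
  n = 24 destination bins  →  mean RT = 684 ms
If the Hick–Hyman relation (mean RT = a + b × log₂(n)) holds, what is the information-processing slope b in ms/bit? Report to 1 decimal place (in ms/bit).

116.5 ms/bit

Slope: b = (684 − 451) / (log₂ 24 − log₂ 6) = 233/2.0000 = 116.500 ms/bit.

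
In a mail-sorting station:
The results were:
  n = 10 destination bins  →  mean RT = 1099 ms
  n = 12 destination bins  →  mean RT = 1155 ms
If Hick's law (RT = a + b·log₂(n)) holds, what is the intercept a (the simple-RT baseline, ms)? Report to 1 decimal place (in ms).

The slope on a log₂ axis is (1155 − 1099) / (3.5850 − 3.3219) = 212.900 ms/bit.
Intercept: a = 1099 − 212.900·log₂(10) = 391.762 ms.

391.8 ms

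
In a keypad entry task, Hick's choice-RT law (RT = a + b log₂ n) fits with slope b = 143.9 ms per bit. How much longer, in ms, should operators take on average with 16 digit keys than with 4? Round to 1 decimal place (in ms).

287.8 ms

Only the slope matters, since a is common to both: ΔRT = b·log₂(n₂/n₁).
log₂(16) − log₂(4) = log₂(16/4) = log₂(4) = 2.
ΔRT = 143.9 × 2.0000 = 287.800 ms.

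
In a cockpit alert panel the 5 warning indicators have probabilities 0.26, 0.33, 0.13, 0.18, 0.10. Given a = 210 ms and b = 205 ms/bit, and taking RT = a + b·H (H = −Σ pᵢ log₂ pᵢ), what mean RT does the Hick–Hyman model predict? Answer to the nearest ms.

660 ms

Entropy contributions −pᵢ log₂ pᵢ: 0.5053, 0.5278, 0.3826, 0.4453, 0.3322; sum H = 2.1933 bits.
RT = a + bH = 210 + 205·2.1933 = 659.62 ms.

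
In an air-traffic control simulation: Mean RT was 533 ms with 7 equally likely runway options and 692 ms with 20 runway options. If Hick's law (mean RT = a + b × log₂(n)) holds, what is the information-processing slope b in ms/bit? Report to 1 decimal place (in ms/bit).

b = (RT₂ − RT₁)/(log₂ n₂ − log₂ n₁) = (692 − 533)/(4.3219 − 2.8074) = 104.980 ms/bit.

105.0 ms/bit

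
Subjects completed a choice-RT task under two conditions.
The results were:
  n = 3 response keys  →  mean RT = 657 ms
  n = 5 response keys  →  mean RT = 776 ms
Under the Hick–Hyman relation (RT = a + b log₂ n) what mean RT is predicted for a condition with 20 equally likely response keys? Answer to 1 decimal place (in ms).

1098.9 ms

Solve the two-equation system in a and b:
  b = (776 − 657) / (log₂ 5 − log₂ 3) = 119 / (2.3219 − 1.5850) = 161.473 ms/bit
  a = 657 − 161.473 × 1.5850 = 401.071 ms
Then RT(20) = 401.071 + 161.473 × log₂ 20 = 401.071 + 161.473 × 4.3219 ≈ 1098.946 ms.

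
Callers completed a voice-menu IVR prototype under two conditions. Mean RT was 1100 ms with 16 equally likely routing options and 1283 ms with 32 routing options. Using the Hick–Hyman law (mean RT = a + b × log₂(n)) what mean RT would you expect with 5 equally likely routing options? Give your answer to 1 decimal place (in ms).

792.9 ms

RT is linear in log₂ n, so two points fix the line:
  b = (1283 − 1100) / (log₂ 32 − log₂ 16) = 183 / (5 − 4) = 183.000 ms/bit
  a = 1100 − 183.000 × 4 = 368.000 ms
Then RT(5) = 368.000 + 183.000 × log₂ 5 = 368.000 + 183.000 × 2.3219 ≈ 792.913 ms.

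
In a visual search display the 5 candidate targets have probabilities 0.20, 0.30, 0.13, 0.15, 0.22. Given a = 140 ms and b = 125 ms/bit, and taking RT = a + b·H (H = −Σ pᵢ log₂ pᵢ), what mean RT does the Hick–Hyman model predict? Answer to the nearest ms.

H = 0.20·log₂(1/0.20) + 0.30·log₂(1/0.30) + 0.13·log₂(1/0.13) + 0.15·log₂(1/0.15) + 0.22·log₂(1/0.22) = 2.2592 bits.
RT = 140 + 125 × 2.2592 = 422.40 ms.

422 ms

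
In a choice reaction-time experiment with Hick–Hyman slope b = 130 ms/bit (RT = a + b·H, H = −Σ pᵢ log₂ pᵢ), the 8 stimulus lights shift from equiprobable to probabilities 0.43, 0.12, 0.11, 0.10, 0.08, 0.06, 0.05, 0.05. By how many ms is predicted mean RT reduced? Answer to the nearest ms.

60 ms

Equiprobable entropy H₀ = log₂ 8 = 3.0000 bits.
Skewed entropy H = −Σ pᵢ log₂ pᵢ = 2.5403 bits.
ΔRT = b·(H₀ − H) = 130 × 0.4597 = 59.76 ms.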